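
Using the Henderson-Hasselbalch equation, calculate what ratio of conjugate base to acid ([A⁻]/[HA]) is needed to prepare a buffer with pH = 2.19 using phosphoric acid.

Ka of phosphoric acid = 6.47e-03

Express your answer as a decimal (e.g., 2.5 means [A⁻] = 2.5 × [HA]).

pKa = -log(6.47e-03) = 2.1891. pH = pKa + log([A⁻]/[HA]), so log([A⁻]/[HA]) = pH − pKa = 2.19 − 2.1891 = 0.0009. [A⁻]/[HA] = 10^(0.0009) = 1.00

[A⁻]/[HA] = 1.00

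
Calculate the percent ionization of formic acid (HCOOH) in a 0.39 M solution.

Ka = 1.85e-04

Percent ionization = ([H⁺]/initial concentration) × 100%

Using Ka equilibrium: x² + Ka×x - Ka×C = 0. Solving: [H⁺] = 8.4021e-03. Percent = (8.4021e-03/0.39) × 100

Percent ionization = 2.15%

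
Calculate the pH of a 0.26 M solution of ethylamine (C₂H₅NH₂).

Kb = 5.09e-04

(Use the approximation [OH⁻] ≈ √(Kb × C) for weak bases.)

[OH⁻] = √(Kb × C) = √(5.09e-04 × 0.26) = 1.1504e-02. pOH = 1.94, pH = 14 - pOH

pH = 12.06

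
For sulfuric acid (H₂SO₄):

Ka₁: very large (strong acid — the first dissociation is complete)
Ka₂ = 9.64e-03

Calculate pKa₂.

pKa₂ = -log(Ka₂) = -log(9.64e-03) = 2.02.

pK_{a2} = 2.02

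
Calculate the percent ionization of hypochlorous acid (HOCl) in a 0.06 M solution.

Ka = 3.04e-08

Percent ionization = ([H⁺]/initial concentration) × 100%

Using Ka equilibrium: x² + Ka×x - Ka×C = 0. Solving: [H⁺] = 4.2693e-05. Percent = (4.2693e-05/0.06) × 100

Percent ionization = 0.0712%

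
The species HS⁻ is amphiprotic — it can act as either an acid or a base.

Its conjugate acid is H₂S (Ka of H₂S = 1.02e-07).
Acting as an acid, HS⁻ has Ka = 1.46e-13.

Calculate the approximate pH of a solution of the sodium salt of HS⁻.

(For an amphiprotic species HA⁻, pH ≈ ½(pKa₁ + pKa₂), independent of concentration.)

pKa₁ = -log(1.02e-07) = 6.99; pKa₂ = -log(1.46e-13) = 12.84. For an amphiprotic species, pH ≈ ½(pKa₁ + pKa₂) = ½(6.99 + 12.84) = 9.91.

pH = 9.91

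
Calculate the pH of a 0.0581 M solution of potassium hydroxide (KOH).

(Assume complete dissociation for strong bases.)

[OH⁻] = 0.0581 M for strong base. pOH = -log[OH⁻] = 1.24, pH = 14 - pOH

pH = 12.76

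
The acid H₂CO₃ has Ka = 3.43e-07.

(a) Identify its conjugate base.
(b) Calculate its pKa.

(a) The conjugate base is formed by removing one H⁺ from H₂CO₃, giving HCO₃⁻. (b) pKa = -log(Ka) = -log(3.43e-07) = 6.46.

Conjugate base: HCO₃⁻; pK_a = 6.46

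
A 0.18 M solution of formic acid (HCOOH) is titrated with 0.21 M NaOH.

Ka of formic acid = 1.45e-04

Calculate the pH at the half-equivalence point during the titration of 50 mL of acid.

At half-equivalence [HA] = [A⁻], so Henderson-Hasselbalch gives pH = pKa = -log(1.45e-04) = 3.84.

pH = pKa = 3.84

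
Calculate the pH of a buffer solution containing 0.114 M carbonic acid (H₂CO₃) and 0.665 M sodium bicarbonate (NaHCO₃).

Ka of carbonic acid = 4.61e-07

pKa = -log(4.61e-07) = 6.34. pH = pKa + log([A⁻]/[HA]) = 6.34 + log(0.665/0.114)

pH = 7.10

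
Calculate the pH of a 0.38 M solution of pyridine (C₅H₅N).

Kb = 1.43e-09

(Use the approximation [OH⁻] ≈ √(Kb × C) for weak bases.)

[OH⁻] = √(Kb × C) = √(1.43e-09 × 0.38) = 2.3311e-05. pOH = 4.63, pH = 14 - pOH

pH = 9.37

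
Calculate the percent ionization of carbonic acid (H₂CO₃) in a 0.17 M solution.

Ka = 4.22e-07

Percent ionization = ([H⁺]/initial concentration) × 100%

Using Ka equilibrium: x² + Ka×x - Ka×C = 0. Solving: [H⁺] = 2.6763e-04. Percent = (2.6763e-04/0.17) × 100

Percent ionization = 0.157%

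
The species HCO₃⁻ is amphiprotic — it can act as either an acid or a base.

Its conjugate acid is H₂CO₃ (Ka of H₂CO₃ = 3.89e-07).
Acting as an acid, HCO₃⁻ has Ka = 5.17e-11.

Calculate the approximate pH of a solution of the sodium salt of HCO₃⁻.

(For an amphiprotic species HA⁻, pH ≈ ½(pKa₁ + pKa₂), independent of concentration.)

pKa₁ = -log(3.89e-07) = 6.41; pKa₂ = -log(5.17e-11) = 10.29. For an amphiprotic species, pH ≈ ½(pKa₁ + pKa₂) = ½(6.41 + 10.29) = 8.35.

pH = 8.35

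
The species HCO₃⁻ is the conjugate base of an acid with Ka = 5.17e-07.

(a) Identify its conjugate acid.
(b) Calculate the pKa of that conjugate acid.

(a) The conjugate acid is formed by adding one H⁺ to HCO₃⁻, giving H₂CO₃. (b) pKa = -log(Ka) = -log(5.17e-07) = 6.29.

Conjugate acid: H₂CO₃; pK_a = 6.29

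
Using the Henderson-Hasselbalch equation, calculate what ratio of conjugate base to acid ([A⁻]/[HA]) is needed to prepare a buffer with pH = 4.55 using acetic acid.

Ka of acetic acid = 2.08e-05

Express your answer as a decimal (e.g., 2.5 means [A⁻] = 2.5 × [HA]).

pKa = -log(2.08e-05) = 4.6819. pH = pKa + log([A⁻]/[HA]), so log([A⁻]/[HA]) = pH − pKa = 4.55 − 4.6819 = -0.1319. [A⁻]/[HA] = 10^(-0.1319) = 0.738

[A⁻]/[HA] = 0.738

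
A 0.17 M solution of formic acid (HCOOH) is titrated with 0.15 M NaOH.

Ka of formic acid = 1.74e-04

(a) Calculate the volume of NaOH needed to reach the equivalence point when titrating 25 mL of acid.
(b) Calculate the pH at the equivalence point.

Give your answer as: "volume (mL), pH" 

moles acid = 0.17 × 25/1000 = 0.00425 mol; V_base = moles/0.15 × 1000 = 28.3 mL. At equivalence only the conjugate base is present: [A⁻] = 0.00425/0.053 = 7.9687e-02 M. Kb = Kw/Ka = 5.75e-11; [OH⁻] = √(Kb × [A⁻]) = 2.1400e-06; pOH = 5.67; pH = 14 - pOH = 8.33.

V = 28.3 mL, pH = 8.33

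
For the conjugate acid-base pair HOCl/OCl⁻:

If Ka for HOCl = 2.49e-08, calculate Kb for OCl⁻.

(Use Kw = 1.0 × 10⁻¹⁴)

For a conjugate pair Ka × Kb = Kw, so Kb = Kw/Ka = 1.0 × 10⁻¹⁴ / 2.49e-08 = 4.02e-07.

K_b = 4.02e-07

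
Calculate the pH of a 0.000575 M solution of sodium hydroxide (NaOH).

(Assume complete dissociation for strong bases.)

[OH⁻] = 0.000575 M for strong base. pOH = -log[OH⁻] = 3.24, pH = 14 - pOH

pH = 10.76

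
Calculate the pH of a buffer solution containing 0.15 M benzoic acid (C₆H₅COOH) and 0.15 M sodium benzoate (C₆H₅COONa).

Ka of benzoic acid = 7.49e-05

pKa = -log(7.49e-05) = 4.13. pH = pKa + log([A⁻]/[HA]) = 4.13 + log(0.15/0.15)

pH = 4.13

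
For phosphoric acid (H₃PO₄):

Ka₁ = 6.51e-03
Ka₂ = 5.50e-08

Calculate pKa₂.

pKa₂ = -log(Ka₂) = -log(5.50e-08) = 7.26.

pK_{a2} = 7.26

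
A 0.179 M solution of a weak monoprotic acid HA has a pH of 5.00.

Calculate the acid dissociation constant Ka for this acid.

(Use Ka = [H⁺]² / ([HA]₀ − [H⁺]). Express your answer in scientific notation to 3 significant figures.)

[H⁺] = 10^(−pH) = 10^(−5.00) = 1.000e-05 M. For HA ⇌ H⁺ + A⁻, Ka = [H⁺][A⁻]/[HA] = [H⁺]² / ([HA]₀ − [H⁺]) = (1.000e-05)² / (0.179 − 1.000e-05) = 5.59e-10.

K_a = 5.59e-10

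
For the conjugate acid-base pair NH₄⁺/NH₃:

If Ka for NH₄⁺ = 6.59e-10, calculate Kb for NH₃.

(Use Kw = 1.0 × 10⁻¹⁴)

For a conjugate pair Ka × Kb = Kw, so Kb = Kw/Ka = 1.0 × 10⁻¹⁴ / 6.59e-10 = 1.52e-05.

K_b = 1.52e-05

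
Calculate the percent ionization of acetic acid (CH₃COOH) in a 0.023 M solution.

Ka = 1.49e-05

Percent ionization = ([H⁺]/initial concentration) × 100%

Using Ka equilibrium: x² + Ka×x - Ka×C = 0. Solving: [H⁺] = 5.7800e-04. Percent = (5.7800e-04/0.023) × 100

Percent ionization = 2.51%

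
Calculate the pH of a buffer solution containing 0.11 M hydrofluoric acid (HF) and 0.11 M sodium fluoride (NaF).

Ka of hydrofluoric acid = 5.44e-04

pKa = -log(5.44e-04) = 3.26. pH = pKa + log([A⁻]/[HA]) = 3.26 + log(0.11/0.11)

pH = 3.26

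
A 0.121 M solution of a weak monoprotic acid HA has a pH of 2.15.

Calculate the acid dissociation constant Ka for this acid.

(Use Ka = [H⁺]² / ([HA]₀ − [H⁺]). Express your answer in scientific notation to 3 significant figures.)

[H⁺] = 10^(−pH) = 10^(−2.15) = 7.079e-03 M. For HA ⇌ H⁺ + A⁻, Ka = [H⁺][A⁻]/[HA] = [H⁺]² / ([HA]₀ − [H⁺]) = (7.079e-03)² / (0.121 − 7.079e-03) = 4.40e-04.

K_a = 4.40e-04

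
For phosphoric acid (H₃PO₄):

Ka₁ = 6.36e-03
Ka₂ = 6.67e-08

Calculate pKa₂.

pKa₂ = -log(Ka₂) = -log(6.67e-08) = 7.18.

pK_{a2} = 7.18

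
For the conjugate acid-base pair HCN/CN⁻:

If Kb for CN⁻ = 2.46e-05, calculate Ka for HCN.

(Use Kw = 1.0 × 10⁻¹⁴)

For a conjugate pair Ka × Kb = Kw, so Ka = Kw/Kb = 1.0 × 10⁻¹⁴ / 2.46e-05 = 4.07e-10.

K_a = 4.07e-10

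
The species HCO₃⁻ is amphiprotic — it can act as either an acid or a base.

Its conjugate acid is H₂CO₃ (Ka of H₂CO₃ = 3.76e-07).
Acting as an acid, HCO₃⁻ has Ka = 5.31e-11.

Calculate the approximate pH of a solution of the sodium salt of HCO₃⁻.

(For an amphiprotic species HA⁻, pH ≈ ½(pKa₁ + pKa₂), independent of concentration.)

pKa₁ = -log(3.76e-07) = 6.42; pKa₂ = -log(5.31e-11) = 10.27. For an amphiprotic species, pH ≈ ½(pKa₁ + pKa₂) = ½(6.42 + 10.27) = 8.35.

pH = 8.35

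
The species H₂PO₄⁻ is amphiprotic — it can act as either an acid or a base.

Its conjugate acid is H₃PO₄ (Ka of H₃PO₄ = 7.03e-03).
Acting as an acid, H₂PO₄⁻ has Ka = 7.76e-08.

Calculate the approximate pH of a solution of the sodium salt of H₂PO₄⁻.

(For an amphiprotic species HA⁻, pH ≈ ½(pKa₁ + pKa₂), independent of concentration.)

pKa₁ = -log(7.03e-03) = 2.15; pKa₂ = -log(7.76e-08) = 7.11. For an amphiprotic species, pH ≈ ½(pKa₁ + pKa₂) = ½(2.15 + 7.11) = 4.63.

pH = 4.63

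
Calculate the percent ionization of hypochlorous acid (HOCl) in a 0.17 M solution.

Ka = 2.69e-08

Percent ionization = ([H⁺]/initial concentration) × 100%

Using Ka equilibrium: x² + Ka×x - Ka×C = 0. Solving: [H⁺] = 6.7611e-05. Percent = (6.7611e-05/0.17) × 100

Percent ionization = 0.0398%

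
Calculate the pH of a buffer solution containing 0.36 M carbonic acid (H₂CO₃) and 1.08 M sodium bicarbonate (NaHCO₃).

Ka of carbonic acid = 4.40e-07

pKa = -log(4.40e-07) = 6.36. pH = pKa + log([A⁻]/[HA]) = 6.36 + log(1.08/0.36)

pH = 6.83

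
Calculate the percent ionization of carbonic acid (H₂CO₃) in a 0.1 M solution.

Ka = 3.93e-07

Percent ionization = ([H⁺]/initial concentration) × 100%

Using Ka equilibrium: x² + Ka×x - Ka×C = 0. Solving: [H⁺] = 1.9805e-04. Percent = (1.9805e-04/0.1) × 100

Percent ionization = 0.198%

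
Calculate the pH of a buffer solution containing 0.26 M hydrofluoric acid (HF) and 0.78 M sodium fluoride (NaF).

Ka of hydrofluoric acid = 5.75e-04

pKa = -log(5.75e-04) = 3.24. pH = pKa + log([A⁻]/[HA]) = 3.24 + log(0.78/0.26)

pH = 3.72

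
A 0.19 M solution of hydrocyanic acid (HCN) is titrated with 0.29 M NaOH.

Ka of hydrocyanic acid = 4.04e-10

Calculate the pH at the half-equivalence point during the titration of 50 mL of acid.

At half-equivalence [HA] = [A⁻], so Henderson-Hasselbalch gives pH = pKa = -log(4.04e-10) = 9.39.

pH = pKa = 9.39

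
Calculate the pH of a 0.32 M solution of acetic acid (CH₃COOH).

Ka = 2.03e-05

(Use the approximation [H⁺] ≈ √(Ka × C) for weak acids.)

[H⁺] = √(Ka × C) = √(2.03e-05 × 0.32) = 2.5487e-03. pH = -log(2.5487e-03)

pH = 2.59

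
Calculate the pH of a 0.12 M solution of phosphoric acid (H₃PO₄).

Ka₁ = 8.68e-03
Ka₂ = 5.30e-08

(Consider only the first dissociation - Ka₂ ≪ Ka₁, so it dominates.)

First dissociation dominates. From Ka₁ = [H⁺][HA⁻]/[H₂A], x² + Ka₁·x − Ka₁·C = 0 with C = 0.12 M and Ka₁ = 8.68e-03. Solving: [H⁺] = (−Ka₁ + √(Ka₁² + 4·Ka₁·C)) / 2 = 2.8224e-02 M. pH = -log(2.8224e-02) = 1.55.

pH = 1.55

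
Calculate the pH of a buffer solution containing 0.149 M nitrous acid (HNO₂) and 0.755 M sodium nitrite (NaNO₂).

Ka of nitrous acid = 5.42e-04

pKa = -log(5.42e-04) = 3.27. pH = pKa + log([A⁻]/[HA]) = 3.27 + log(0.755/0.149)

pH = 3.97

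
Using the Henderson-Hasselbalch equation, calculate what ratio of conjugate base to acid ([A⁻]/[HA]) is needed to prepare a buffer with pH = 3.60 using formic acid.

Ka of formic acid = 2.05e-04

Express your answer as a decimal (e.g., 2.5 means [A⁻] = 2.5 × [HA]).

pKa = -log(2.05e-04) = 3.6882. pH = pKa + log([A⁻]/[HA]), so log([A⁻]/[HA]) = pH − pKa = 3.60 − 3.6882 = -0.0882. [A⁻]/[HA] = 10^(-0.0882) = 0.816

[A⁻]/[HA] = 0.816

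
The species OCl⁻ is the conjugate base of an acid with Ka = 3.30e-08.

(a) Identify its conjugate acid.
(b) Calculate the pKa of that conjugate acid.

(a) The conjugate acid is formed by adding one H⁺ to OCl⁻, giving HOCl. (b) pKa = -log(Ka) = -log(3.30e-08) = 7.48.

Conjugate acid: HOCl; pK_a = 7.48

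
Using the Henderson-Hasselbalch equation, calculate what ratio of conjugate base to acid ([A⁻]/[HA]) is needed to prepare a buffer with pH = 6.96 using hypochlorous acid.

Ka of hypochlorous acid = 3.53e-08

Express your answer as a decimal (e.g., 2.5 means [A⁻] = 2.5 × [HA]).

pKa = -log(3.53e-08) = 7.4522. pH = pKa + log([A⁻]/[HA]), so log([A⁻]/[HA]) = pH − pKa = 6.96 − 7.4522 = -0.4922. [A⁻]/[HA] = 10^(-0.4922) = 0.322

[A⁻]/[HA] = 0.322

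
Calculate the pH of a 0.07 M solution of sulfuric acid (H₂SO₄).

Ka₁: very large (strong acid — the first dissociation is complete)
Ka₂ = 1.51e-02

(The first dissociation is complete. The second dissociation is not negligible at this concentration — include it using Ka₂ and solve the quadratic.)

First dissociation is complete: [H⁺]₀ = [HSO₄⁻]₀ = C = 0.07 M. Second dissociation HSO₄⁻ ⇌ H⁺ + SO₄²⁻: let x = [SO₄²⁻]. Ka₂ = (C + x)·x / (C − x) = 1.51e-02 → x² + (C + Ka₂)·x − Ka₂·C = 0 → x² + 0.08510·x − 1.057e-03 = 0. x = (−0.08510 + √(0.08510² + 4 × 1.057e-03)) / 2 = 1.0999e-02 M. [H⁺] = C + x = 0.07 + 1.0999e-02 = 8.0999e-02 M. pH = -log(8.0999e-02) = 1.09.

pH = 1.09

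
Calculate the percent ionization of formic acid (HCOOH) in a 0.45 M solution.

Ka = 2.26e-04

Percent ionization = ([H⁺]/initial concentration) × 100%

Using Ka equilibrium: x² + Ka×x - Ka×C = 0. Solving: [H⁺] = 9.9723e-03. Percent = (9.9723e-03/0.45) × 100

Percent ionization = 2.22%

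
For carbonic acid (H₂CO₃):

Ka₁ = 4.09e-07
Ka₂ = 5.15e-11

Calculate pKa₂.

pKa₂ = -log(Ka₂) = -log(5.15e-11) = 10.29.

pK_{a2} = 10.29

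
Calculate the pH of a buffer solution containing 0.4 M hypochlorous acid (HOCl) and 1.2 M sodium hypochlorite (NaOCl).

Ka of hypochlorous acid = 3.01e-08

pKa = -log(3.01e-08) = 7.52. pH = pKa + log([A⁻]/[HA]) = 7.52 + log(1.2/0.4)

pH = 8.00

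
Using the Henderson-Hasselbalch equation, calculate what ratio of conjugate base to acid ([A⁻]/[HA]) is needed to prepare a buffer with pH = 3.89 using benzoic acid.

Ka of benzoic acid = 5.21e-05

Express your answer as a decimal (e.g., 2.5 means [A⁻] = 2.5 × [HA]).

pKa = -log(5.21e-05) = 4.2832. pH = pKa + log([A⁻]/[HA]), so log([A⁻]/[HA]) = pH − pKa = 3.89 − 4.2832 = -0.3932. [A⁻]/[HA] = 10^(-0.3932) = 0.404

[A⁻]/[HA] = 0.404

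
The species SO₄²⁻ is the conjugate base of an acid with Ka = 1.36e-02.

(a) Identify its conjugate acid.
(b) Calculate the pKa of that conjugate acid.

(a) The conjugate acid is formed by adding one H⁺ to SO₄²⁻, giving HSO₄⁻. (b) pKa = -log(Ka) = -log(1.36e-02) = 1.87.

Conjugate acid: HSO₄⁻; pK_a = 1.87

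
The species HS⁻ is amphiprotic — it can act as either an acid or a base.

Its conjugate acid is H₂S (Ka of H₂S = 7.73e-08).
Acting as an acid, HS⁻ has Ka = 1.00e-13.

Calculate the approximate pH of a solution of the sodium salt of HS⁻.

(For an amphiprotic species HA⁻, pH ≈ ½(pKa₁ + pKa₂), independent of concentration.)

pKa₁ = -log(7.73e-08) = 7.11; pKa₂ = -log(1.00e-13) = 13.00. For an amphiprotic species, pH ≈ ½(pKa₁ + pKa₂) = ½(7.11 + 13.00) = 10.06.

pH = 10.06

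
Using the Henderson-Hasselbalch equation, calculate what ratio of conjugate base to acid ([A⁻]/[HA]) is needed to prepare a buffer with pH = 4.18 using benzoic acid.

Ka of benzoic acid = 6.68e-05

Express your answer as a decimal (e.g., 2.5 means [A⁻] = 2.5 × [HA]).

pKa = -log(6.68e-05) = 4.1752. pH = pKa + log([A⁻]/[HA]), so log([A⁻]/[HA]) = pH − pKa = 4.18 − 4.1752 = 0.0048. [A⁻]/[HA] = 10^(0.0048) = 1.01

[A⁻]/[HA] = 1.01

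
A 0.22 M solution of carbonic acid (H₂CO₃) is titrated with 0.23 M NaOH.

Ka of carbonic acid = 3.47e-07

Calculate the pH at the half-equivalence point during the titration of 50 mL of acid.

At half-equivalence [HA] = [A⁻], so Henderson-Hasselbalch gives pH = pKa = -log(3.47e-07) = 6.46.

pH = pKa = 6.46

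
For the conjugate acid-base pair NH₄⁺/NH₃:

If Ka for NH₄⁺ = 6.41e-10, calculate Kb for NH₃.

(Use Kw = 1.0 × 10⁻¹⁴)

For a conjugate pair Ka × Kb = Kw, so Kb = Kw/Ka = 1.0 × 10⁻¹⁴ / 6.41e-10 = 1.56e-05.

K_b = 1.56e-05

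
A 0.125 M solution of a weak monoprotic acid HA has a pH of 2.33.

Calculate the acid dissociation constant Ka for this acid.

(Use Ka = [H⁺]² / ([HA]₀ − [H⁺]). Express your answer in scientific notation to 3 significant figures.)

[H⁺] = 10^(−pH) = 10^(−2.33) = 4.677e-03 M. For HA ⇌ H⁺ + A⁻, Ka = [H⁺][A⁻]/[HA] = [H⁺]² / ([HA]₀ − [H⁺]) = (4.677e-03)² / (0.125 − 4.677e-03) = 1.82e-04.

K_a = 1.82e-04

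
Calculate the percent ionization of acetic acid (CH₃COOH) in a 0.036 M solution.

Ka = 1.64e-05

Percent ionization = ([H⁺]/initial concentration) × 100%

Using Ka equilibrium: x² + Ka×x - Ka×C = 0. Solving: [H⁺] = 7.6022e-04. Percent = (7.6022e-04/0.036) × 100

Percent ionization = 2.11%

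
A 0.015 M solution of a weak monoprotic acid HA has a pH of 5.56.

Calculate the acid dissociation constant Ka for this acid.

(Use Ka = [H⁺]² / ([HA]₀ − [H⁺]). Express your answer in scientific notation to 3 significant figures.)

[H⁺] = 10^(−pH) = 10^(−5.56) = 2.754e-06 M. For HA ⇌ H⁺ + A⁻, Ka = [H⁺][A⁻]/[HA] = [H⁺]² / ([HA]₀ − [H⁺]) = (2.754e-06)² / (0.015 − 2.754e-06) = 5.06e-10.

K_a = 5.06e-10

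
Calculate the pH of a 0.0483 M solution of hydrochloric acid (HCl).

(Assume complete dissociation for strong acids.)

[H⁺] = 0.0483 M for strong acid. pH = -log[H⁺] = -log(0.0483)

pH = 1.32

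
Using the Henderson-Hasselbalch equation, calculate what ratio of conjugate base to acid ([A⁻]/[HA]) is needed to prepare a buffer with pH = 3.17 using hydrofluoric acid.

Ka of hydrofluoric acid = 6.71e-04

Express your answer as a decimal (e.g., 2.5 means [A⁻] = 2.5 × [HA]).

pKa = -log(6.71e-04) = 3.1733. pH = pKa + log([A⁻]/[HA]), so log([A⁻]/[HA]) = pH − pKa = 3.17 − 3.1733 = -0.0033. [A⁻]/[HA] = 10^(-0.0033) = 0.992

[A⁻]/[HA] = 0.992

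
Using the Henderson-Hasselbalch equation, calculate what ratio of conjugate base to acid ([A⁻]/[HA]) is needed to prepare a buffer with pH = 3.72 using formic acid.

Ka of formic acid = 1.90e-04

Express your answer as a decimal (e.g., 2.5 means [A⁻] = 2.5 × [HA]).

pKa = -log(1.90e-04) = 3.7212. pH = pKa + log([A⁻]/[HA]), so log([A⁻]/[HA]) = pH − pKa = 3.72 − 3.7212 = -0.0012. [A⁻]/[HA] = 10^(-0.0012) = 0.997

[A⁻]/[HA] = 0.997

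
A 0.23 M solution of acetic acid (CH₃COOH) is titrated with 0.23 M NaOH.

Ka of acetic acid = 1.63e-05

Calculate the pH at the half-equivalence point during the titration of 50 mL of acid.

At half-equivalence [HA] = [A⁻], so Henderson-Hasselbalch gives pH = pKa = -log(1.63e-05) = 4.79.

pH = pKa = 4.79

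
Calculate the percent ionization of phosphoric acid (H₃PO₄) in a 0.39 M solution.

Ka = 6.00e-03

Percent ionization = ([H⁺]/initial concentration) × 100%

Using Ka equilibrium: x² + Ka×x - Ka×C = 0. Solving: [H⁺] = 4.5466e-02. Percent = (4.5466e-02/0.39) × 100

Percent ionization = 11.7%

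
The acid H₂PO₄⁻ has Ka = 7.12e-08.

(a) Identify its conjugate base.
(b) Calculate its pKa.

(a) The conjugate base is formed by removing one H⁺ from H₂PO₄⁻, giving HPO₄²⁻. (b) pKa = -log(Ka) = -log(7.12e-08) = 7.15.

Conjugate base: HPO₄²⁻; pK_a = 7.15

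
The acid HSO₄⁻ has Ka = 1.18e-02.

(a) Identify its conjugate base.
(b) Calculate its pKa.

(a) The conjugate base is formed by removing one H⁺ from HSO₄⁻, giving SO₄²⁻. (b) pKa = -log(Ka) = -log(1.18e-02) = 1.93.

Conjugate base: SO₄²⁻; pK_a = 1.93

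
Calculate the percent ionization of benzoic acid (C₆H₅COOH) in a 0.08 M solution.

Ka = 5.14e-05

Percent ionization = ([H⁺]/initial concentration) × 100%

Using Ka equilibrium: x² + Ka×x - Ka×C = 0. Solving: [H⁺] = 2.0023e-03. Percent = (2.0023e-03/0.08) × 100

Percent ionization = 2.5%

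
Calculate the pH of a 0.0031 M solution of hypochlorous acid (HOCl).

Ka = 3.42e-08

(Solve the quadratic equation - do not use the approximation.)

x² + Ka×x - Ka×C = 0. Using quadratic formula: [H⁺] = 1.0280e-05

pH = 4.99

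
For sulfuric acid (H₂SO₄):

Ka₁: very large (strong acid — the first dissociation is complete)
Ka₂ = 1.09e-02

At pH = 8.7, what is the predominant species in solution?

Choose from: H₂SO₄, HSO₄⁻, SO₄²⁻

The first dissociation is complete, so H₂SO₄ itself is never the predominant species in water; pKa₂ = -log(1.09e-02) = 1.96. For a polyprotic acid the predominant species crosses at each pKa: below pKa_n the protonated form dominates, above it the deprotonated form does. At pH = 8.7, the predominant species is SO₄²⁻.

SO₄²⁻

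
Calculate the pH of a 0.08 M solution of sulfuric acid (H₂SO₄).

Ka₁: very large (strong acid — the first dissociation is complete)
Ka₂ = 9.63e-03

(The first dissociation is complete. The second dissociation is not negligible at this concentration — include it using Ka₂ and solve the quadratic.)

First dissociation is complete: [H⁺]₀ = [HSO₄⁻]₀ = C = 0.08 M. Second dissociation HSO₄⁻ ⇌ H⁺ + SO₄²⁻: let x = [SO₄²⁻]. Ka₂ = (C + x)·x / (C − x) = 9.63e-03 → x² + (C + Ka₂)·x − Ka₂·C = 0 → x² + 0.08963·x − 7.704e-04 = 0. x = (−0.08963 + √(0.08963² + 4 × 7.704e-04)) / 2 = 7.8992e-03 M. [H⁺] = C + x = 0.08 + 7.8992e-03 = 8.7899e-02 M. pH = -log(8.7899e-02) = 1.06.

pH = 1.06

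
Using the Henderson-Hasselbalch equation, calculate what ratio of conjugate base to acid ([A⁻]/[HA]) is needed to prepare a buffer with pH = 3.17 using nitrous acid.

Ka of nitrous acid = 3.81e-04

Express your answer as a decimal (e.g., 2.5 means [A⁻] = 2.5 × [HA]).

pKa = -log(3.81e-04) = 3.4191. pH = pKa + log([A⁻]/[HA]), so log([A⁻]/[HA]) = pH − pKa = 3.17 − 3.4191 = -0.2491. [A⁻]/[HA] = 10^(-0.2491) = 0.564

[A⁻]/[HA] = 0.564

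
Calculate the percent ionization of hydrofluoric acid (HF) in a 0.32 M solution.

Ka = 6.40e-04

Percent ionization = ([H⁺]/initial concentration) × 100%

Using Ka equilibrium: x² + Ka×x - Ka×C = 0. Solving: [H⁺] = 1.3994e-02. Percent = (1.3994e-02/0.32) × 100

Percent ionization = 4.37%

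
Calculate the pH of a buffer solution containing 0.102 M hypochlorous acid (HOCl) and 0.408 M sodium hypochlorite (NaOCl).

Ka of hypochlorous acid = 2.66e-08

pKa = -log(2.66e-08) = 7.58. pH = pKa + log([A⁻]/[HA]) = 7.58 + log(0.408/0.102)

pH = 8.18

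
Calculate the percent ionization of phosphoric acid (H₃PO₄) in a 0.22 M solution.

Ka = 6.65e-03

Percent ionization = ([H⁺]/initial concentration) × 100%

Using Ka equilibrium: x² + Ka×x - Ka×C = 0. Solving: [H⁺] = 3.5068e-02. Percent = (3.5068e-02/0.22) × 100

Percent ionization = 15.9%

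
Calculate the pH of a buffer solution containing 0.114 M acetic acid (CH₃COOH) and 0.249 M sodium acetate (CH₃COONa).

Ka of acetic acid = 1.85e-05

pKa = -log(1.85e-05) = 4.73. pH = pKa + log([A⁻]/[HA]) = 4.73 + log(0.249/0.114)

pH = 5.07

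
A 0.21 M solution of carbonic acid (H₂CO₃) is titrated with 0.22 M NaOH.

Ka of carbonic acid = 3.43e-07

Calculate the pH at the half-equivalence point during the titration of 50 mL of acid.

At half-equivalence [HA] = [A⁻], so Henderson-Hasselbalch gives pH = pKa = -log(3.43e-07) = 6.46.

pH = pKa = 6.46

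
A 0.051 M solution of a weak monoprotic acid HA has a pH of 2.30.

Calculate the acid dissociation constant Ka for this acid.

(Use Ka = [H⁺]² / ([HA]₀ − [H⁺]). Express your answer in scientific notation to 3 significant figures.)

[H⁺] = 10^(−pH) = 10^(−2.30) = 5.012e-03 M. For HA ⇌ H⁺ + A⁻, Ka = [H⁺][A⁻]/[HA] = [H⁺]² / ([HA]₀ − [H⁺]) = (5.012e-03)² / (0.051 − 5.012e-03) = 5.46e-04.

K_a = 5.46e-04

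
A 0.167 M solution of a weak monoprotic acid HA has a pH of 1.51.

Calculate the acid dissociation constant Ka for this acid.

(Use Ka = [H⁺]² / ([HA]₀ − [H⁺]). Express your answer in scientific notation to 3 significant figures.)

[H⁺] = 10^(−pH) = 10^(−1.51) = 3.090e-02 M. For HA ⇌ H⁺ + A⁻, Ka = [H⁺][A⁻]/[HA] = [H⁺]² / ([HA]₀ − [H⁺]) = (3.090e-02)² / (0.167 − 3.090e-02) = 7.02e-03.

K_a = 7.02e-03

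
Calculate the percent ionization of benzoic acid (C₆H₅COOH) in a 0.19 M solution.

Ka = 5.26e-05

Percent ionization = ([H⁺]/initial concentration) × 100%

Using Ka equilibrium: x² + Ka×x - Ka×C = 0. Solving: [H⁺] = 3.1351e-03. Percent = (3.1351e-03/0.19) × 100

Percent ionization = 1.65%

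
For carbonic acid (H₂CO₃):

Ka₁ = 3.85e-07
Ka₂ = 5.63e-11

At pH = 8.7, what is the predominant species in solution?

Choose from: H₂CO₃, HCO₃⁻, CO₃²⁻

pKa₁ = 6.41, pKa₂ = 10.25. For a polyprotic acid the predominant species crosses at each pKa: below pKa_n the protonated form dominates, above it the deprotonated form does. At pH = 8.7, the predominant species is HCO₃⁻.

HCO₃⁻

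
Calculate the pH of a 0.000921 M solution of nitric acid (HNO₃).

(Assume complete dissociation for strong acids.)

[H⁺] = 0.000921 M for strong acid. pH = -log[H⁺] = -log(0.000921)

pH = 3.04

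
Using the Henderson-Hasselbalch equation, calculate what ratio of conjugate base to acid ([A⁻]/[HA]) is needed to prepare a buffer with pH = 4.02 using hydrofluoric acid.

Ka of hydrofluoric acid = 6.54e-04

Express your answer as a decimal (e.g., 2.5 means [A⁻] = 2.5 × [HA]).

pKa = -log(6.54e-04) = 3.1844. pH = pKa + log([A⁻]/[HA]), so log([A⁻]/[HA]) = pH − pKa = 4.02 − 3.1844 = 0.8356. [A⁻]/[HA] = 10^(0.8356) = 6.85

[A⁻]/[HA] = 6.85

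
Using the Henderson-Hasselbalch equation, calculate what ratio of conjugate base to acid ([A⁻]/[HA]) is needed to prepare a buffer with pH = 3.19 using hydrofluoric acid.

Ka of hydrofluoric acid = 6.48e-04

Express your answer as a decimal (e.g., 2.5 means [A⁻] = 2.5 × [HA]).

pKa = -log(6.48e-04) = 3.1884. pH = pKa + log([A⁻]/[HA]), so log([A⁻]/[HA]) = pH − pKa = 3.19 − 3.1884 = 0.0016. [A⁻]/[HA] = 10^(0.0016) = 1.00

[A⁻]/[HA] = 1.00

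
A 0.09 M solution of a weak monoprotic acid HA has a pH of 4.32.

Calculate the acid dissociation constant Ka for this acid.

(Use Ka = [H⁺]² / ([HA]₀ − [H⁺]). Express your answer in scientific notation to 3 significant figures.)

[H⁺] = 10^(−pH) = 10^(−4.32) = 4.786e-05 M. For HA ⇌ H⁺ + A⁻, Ka = [H⁺][A⁻]/[HA] = [H⁺]² / ([HA]₀ − [H⁺]) = (4.786e-05)² / (0.09 − 4.786e-05) = 2.55e-08.

K_a = 2.55e-08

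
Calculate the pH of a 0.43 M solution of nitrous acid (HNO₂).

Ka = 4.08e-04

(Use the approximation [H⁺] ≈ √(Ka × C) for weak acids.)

[H⁺] = √(Ka × C) = √(4.08e-04 × 0.43) = 1.3245e-02. pH = -log(1.3245e-02)

pH = 1.88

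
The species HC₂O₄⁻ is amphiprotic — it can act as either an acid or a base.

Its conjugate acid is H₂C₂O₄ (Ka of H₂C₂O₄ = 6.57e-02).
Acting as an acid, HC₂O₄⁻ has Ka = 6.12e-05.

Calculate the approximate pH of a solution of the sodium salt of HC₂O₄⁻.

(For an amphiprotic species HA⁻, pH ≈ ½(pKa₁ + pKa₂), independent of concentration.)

pKa₁ = -log(6.57e-02) = 1.18; pKa₂ = -log(6.12e-05) = 4.21. For an amphiprotic species, pH ≈ ½(pKa₁ + pKa₂) = ½(1.18 + 4.21) = 2.70.

pH = 2.70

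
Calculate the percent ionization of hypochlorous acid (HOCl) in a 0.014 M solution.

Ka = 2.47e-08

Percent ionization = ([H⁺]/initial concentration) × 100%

Using Ka equilibrium: x² + Ka×x - Ka×C = 0. Solving: [H⁺] = 1.8583e-05. Percent = (1.8583e-05/0.014) × 100

Percent ionization = 0.133%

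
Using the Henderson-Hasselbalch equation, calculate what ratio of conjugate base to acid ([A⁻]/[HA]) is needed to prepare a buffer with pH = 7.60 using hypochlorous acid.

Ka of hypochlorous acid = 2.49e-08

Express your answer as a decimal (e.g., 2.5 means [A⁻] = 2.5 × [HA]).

pKa = -log(2.49e-08) = 7.6038. pH = pKa + log([A⁻]/[HA]), so log([A⁻]/[HA]) = pH − pKa = 7.60 − 7.6038 = -0.0038. [A⁻]/[HA] = 10^(-0.0038) = 0.991

[A⁻]/[HA] = 0.991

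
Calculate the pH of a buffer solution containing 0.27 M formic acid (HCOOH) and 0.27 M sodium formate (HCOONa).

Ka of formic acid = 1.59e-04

pKa = -log(1.59e-04) = 3.80. pH = pKa + log([A⁻]/[HA]) = 3.80 + log(0.27/0.27)

pH = 3.80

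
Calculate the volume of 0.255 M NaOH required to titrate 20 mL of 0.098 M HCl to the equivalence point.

At equivalence: moles acid = moles base. moles HCl = 0.098 × 20/1000 = 0.00196 mol. V_base = moles / 0.255 × 1000 = 7.7 mL.

V_{base} = 7.7 mL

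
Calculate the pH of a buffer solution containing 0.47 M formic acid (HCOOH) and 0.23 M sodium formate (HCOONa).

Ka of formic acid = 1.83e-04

pKa = -log(1.83e-04) = 3.74. pH = pKa + log([A⁻]/[HA]) = 3.74 + log(0.23/0.47)

pH = 3.43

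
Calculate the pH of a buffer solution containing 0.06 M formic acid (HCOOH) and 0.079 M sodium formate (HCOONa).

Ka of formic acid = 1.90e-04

pKa = -log(1.90e-04) = 3.72. pH = pKa + log([A⁻]/[HA]) = 3.72 + log(0.079/0.06)

pH = 3.84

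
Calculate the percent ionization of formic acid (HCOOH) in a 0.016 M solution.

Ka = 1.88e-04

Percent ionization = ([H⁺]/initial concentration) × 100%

Using Ka equilibrium: x² + Ka×x - Ka×C = 0. Solving: [H⁺] = 1.6429e-03. Percent = (1.6429e-03/0.016) × 100

Percent ionization = 10.3%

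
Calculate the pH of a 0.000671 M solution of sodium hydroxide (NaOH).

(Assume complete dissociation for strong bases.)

[OH⁻] = 0.000671 M for strong base. pOH = -log[OH⁻] = 3.17, pH = 14 - pOH

pH = 10.83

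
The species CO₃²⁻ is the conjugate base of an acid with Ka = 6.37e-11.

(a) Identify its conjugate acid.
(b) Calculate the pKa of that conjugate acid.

(a) The conjugate acid is formed by adding one H⁺ to CO₃²⁻, giving HCO₃⁻. (b) pKa = -log(Ka) = -log(6.37e-11) = 10.20.

Conjugate acid: HCO₃⁻; pK_a = 10.20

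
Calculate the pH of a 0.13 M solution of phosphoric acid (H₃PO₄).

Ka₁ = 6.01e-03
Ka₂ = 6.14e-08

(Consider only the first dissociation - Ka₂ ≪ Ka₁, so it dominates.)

First dissociation dominates. From Ka₁ = [H⁺][HA⁻]/[H₂A], x² + Ka₁·x − Ka₁·C = 0 with C = 0.13 M and Ka₁ = 6.01e-03. Solving: [H⁺] = (−Ka₁ + √(Ka₁² + 4·Ka₁·C)) / 2 = 2.5108e-02 M. pH = -log(2.5108e-02) = 1.60.

pH = 1.60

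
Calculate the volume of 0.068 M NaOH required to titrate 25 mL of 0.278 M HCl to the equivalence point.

At equivalence: moles acid = moles base. moles HCl = 0.278 × 25/1000 = 0.00695 mol. V_base = moles / 0.068 × 1000 = 102.2 mL.

V_{base} = 102.2 mL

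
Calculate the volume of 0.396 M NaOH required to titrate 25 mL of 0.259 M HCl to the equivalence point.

At equivalence: moles acid = moles base. moles HCl = 0.259 × 25/1000 = 0.006475 mol. V_base = moles / 0.396 × 1000 = 16.4 mL.

V_{base} = 16.4 mL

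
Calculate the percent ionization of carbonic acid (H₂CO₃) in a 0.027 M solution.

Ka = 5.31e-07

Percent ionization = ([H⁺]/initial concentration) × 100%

Using Ka equilibrium: x² + Ka×x - Ka×C = 0. Solving: [H⁺] = 1.1947e-04. Percent = (1.1947e-04/0.027) × 100

Percent ionization = 0.442%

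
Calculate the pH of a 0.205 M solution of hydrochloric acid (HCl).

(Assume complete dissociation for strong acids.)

[H⁺] = 0.205 M for strong acid. pH = -log[H⁺] = -log(0.205)

pH = 0.69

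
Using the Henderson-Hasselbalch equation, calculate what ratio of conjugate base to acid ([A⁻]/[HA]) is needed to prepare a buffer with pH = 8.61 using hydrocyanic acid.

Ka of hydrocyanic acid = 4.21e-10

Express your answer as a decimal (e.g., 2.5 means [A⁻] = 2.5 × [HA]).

pKa = -log(4.21e-10) = 9.3757. pH = pKa + log([A⁻]/[HA]), so log([A⁻]/[HA]) = pH − pKa = 8.61 − 9.3757 = -0.7657. [A⁻]/[HA] = 10^(-0.7657) = 0.172

[A⁻]/[HA] = 0.172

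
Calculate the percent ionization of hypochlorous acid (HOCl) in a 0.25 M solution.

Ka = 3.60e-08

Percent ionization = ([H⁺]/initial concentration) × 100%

Using Ka equilibrium: x² + Ka×x - Ka×C = 0. Solving: [H⁺] = 9.4850e-05. Percent = (9.4850e-05/0.25) × 100

Percent ionization = 0.0379%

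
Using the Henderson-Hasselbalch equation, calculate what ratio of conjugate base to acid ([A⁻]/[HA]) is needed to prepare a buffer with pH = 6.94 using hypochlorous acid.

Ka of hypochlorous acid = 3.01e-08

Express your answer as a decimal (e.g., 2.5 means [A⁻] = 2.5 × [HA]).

pKa = -log(3.01e-08) = 7.5214. pH = pKa + log([A⁻]/[HA]), so log([A⁻]/[HA]) = pH − pKa = 6.94 − 7.5214 = -0.5814. [A⁻]/[HA] = 10^(-0.5814) = 0.262

[A⁻]/[HA] = 0.262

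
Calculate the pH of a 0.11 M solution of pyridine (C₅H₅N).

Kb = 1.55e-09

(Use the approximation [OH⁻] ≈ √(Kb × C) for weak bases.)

[OH⁻] = √(Kb × C) = √(1.55e-09 × 0.11) = 1.3058e-05. pOH = 4.88, pH = 14 - pOH

pH = 9.12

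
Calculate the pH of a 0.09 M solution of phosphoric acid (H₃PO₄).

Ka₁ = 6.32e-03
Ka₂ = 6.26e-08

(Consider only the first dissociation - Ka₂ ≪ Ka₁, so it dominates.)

First dissociation dominates. From Ka₁ = [H⁺][HA⁻]/[H₂A], x² + Ka₁·x − Ka₁·C = 0 with C = 0.09 M and Ka₁ = 6.32e-03. Solving: [H⁺] = (−Ka₁ + √(Ka₁² + 4·Ka₁·C)) / 2 = 2.0898e-02 M. pH = -log(2.0898e-02) = 1.68.

pH = 1.68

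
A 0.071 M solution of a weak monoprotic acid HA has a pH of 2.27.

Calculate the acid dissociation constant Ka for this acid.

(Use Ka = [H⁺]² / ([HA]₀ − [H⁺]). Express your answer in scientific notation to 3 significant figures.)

[H⁺] = 10^(−pH) = 10^(−2.27) = 5.370e-03 M. For HA ⇌ H⁺ + A⁻, Ka = [H⁺][A⁻]/[HA] = [H⁺]² / ([HA]₀ − [H⁺]) = (5.370e-03)² / (0.071 − 5.370e-03) = 4.39e-04.

K_a = 4.39e-04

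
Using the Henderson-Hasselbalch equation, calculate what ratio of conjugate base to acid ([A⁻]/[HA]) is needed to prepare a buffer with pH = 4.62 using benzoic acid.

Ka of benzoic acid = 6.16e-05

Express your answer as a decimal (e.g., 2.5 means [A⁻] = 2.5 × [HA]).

pKa = -log(6.16e-05) = 4.2104. pH = pKa + log([A⁻]/[HA]), so log([A⁻]/[HA]) = pH − pKa = 4.62 − 4.2104 = 0.4096. [A⁻]/[HA] = 10^(0.4096) = 2.57

[A⁻]/[HA] = 2.57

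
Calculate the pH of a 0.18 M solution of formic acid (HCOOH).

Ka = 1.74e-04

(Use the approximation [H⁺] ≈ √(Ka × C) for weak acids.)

[H⁺] = √(Ka × C) = √(1.74e-04 × 0.18) = 5.5964e-03. pH = -log(5.5964e-03)

pH = 2.25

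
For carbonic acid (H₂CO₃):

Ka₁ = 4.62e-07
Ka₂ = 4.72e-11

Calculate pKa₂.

pKa₂ = -log(Ka₂) = -log(4.72e-11) = 10.33.

pK_{a2} = 10.33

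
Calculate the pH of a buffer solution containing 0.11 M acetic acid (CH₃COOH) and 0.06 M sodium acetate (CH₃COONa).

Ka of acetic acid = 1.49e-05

pKa = -log(1.49e-05) = 4.83. pH = pKa + log([A⁻]/[HA]) = 4.83 + log(0.06/0.11)

pH = 4.56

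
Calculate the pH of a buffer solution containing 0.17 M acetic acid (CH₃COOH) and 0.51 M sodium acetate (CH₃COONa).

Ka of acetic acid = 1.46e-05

pKa = -log(1.46e-05) = 4.84. pH = pKa + log([A⁻]/[HA]) = 4.84 + log(0.51/0.17)

pH = 5.31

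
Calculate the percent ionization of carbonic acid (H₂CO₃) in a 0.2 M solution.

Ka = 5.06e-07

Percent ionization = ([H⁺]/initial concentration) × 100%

Using Ka equilibrium: x² + Ka×x - Ka×C = 0. Solving: [H⁺] = 3.1787e-04. Percent = (3.1787e-04/0.2) × 100

Percent ionization = 0.159%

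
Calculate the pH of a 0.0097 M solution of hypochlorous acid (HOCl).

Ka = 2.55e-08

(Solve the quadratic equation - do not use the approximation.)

x² + Ka×x - Ka×C = 0. Using quadratic formula: [H⁺] = 1.5715e-05

pH = 4.80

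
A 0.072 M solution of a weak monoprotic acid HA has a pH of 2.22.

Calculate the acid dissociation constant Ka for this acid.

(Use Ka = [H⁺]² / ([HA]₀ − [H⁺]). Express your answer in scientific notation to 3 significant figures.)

[H⁺] = 10^(−pH) = 10^(−2.22) = 6.026e-03 M. For HA ⇌ H⁺ + A⁻, Ka = [H⁺][A⁻]/[HA] = [H⁺]² / ([HA]₀ − [H⁺]) = (6.026e-03)² / (0.072 − 6.026e-03) = 5.50e-04.

K_a = 5.50e-04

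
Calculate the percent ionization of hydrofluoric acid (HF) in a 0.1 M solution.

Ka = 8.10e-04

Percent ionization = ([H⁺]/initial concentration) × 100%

Using Ka equilibrium: x² + Ka×x - Ka×C = 0. Solving: [H⁺] = 8.6041e-03. Percent = (8.6041e-03/0.1) × 100

Percent ionization = 8.6%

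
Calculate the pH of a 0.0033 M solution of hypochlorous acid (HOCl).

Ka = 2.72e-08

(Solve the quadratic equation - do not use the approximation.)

x² + Ka×x - Ka×C = 0. Using quadratic formula: [H⁺] = 9.4606e-06

pH = 5.02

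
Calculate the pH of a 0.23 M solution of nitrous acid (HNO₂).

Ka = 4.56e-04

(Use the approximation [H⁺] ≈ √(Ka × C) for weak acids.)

[H⁺] = √(Ka × C) = √(4.56e-04 × 0.23) = 1.0241e-02. pH = -log(1.0241e-02)

pH = 1.99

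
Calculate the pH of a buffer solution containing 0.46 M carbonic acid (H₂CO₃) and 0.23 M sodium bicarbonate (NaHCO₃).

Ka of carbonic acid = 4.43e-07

pKa = -log(4.43e-07) = 6.35. pH = pKa + log([A⁻]/[HA]) = 6.35 + log(0.23/0.46)

pH = 6.05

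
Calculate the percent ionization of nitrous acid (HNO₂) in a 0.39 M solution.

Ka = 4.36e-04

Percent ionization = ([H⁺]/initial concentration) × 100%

Using Ka equilibrium: x² + Ka×x - Ka×C = 0. Solving: [H⁺] = 1.2824e-02. Percent = (1.2824e-02/0.39) × 100

Percent ionization = 3.29%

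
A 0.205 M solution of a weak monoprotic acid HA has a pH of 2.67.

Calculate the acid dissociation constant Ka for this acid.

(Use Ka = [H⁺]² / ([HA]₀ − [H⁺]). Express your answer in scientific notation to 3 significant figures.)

[H⁺] = 10^(−pH) = 10^(−2.67) = 2.138e-03 M. For HA ⇌ H⁺ + A⁻, Ka = [H⁺][A⁻]/[HA] = [H⁺]² / ([HA]₀ − [H⁺]) = (2.138e-03)² / (0.205 − 2.138e-03) = 2.25e-05.

K_a = 2.25e-05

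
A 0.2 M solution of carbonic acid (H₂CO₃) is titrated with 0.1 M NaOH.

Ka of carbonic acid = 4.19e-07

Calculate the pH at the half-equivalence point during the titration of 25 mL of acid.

At half-equivalence [HA] = [A⁻], so Henderson-Hasselbalch gives pH = pKa = -log(4.19e-07) = 6.38.

pH = pKa = 6.38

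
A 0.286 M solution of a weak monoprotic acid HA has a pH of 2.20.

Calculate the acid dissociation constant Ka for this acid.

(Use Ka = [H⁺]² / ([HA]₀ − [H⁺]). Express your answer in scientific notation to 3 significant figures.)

[H⁺] = 10^(−pH) = 10^(−2.20) = 6.310e-03 M. For HA ⇌ H⁺ + A⁻, Ka = [H⁺][A⁻]/[HA] = [H⁺]² / ([HA]₀ − [H⁺]) = (6.310e-03)² / (0.286 − 6.310e-03) = 1.42e-04.

K_a = 1.42e-04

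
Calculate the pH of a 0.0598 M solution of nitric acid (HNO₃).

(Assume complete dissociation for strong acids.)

[H⁺] = 0.0598 M for strong acid. pH = -log[H⁺] = -log(0.0598)

pH = 1.22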